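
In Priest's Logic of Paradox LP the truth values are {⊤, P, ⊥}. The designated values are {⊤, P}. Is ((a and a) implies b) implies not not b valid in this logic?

Countermodel: a=⊥, b=⊥ gives ⊥, which is not designated.

No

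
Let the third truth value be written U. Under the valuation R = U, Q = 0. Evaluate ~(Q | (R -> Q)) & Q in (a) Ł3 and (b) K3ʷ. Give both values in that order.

In Ł3: R -> Q = U -> 0 = U  [min(1, 1−½+0)]
Q | (R -> Q) = 0 | U = U
~(Q | (R -> Q)) = ~U = U
~(Q | (R -> Q)) & Q = U & 0 = 0
In K3ʷ: R -> Q = U -> 0 = U  [any arg is the third value ⇒ result is the third value]
Q | (R -> Q) = 0 | U = U
~(Q | (R -> Q)) = ~U = U
~(Q | (R -> Q)) & Q = U & 0 = U
They differ because Ł3 and K3ʷ treat U differently under the binary connectives.

0; U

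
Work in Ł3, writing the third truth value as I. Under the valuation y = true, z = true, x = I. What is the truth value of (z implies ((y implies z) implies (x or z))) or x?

y implies z = true implies true = true
x or z = I or true = true
(y implies z) implies (x or z) = true implies true = true
z implies ((y implies z) implies (x or z)) = true implies true = true
(z implies ((y implies z) implies (x or z))) or x = true or I = true

true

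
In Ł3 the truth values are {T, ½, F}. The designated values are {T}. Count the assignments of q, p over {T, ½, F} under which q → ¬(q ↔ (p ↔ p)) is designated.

6

Of the 9 assignments, 6 give a value in {T}.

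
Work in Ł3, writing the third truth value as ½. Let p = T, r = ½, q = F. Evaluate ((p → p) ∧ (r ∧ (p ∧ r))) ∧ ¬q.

½

p → p = T → T = T
p ∧ r = T ∧ ½ = ½
r ∧ (p ∧ r) = ½ ∧ ½ = ½
(p → p) ∧ (r ∧ (p ∧ r)) = T ∧ ½ = ½
¬q = ¬F = T
((p → p) ∧ (r ∧ (p ∧ r))) ∧ ¬q = ½ ∧ T = ½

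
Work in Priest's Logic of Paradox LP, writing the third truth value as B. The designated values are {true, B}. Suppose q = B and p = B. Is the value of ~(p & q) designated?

p & q = B & B = B
~(p & q) = ~B = B
B ∈ {true, B}.

Yes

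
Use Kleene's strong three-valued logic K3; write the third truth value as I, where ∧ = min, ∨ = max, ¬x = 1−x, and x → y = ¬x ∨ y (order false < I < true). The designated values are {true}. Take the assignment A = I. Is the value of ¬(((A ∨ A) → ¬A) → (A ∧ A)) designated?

No

A ∨ A = I ∨ I = I
¬A = ¬I = I
(A ∨ A) → ¬A = I → I = I  [¬I ∨ I]
A ∧ A = I ∧ I = I
((A ∨ A) → ¬A) → (A ∧ A) = I → I = I
¬(((A ∨ A) → ¬A) → (A ∧ A)) = ¬I = I
I ∉ {true}.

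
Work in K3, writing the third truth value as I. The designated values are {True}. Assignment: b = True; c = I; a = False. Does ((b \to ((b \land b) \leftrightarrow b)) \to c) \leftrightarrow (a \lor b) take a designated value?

b \land b = True \land True = True
(b \land b) \leftrightarrow b = True \leftrightarrow True = True
b \to ((b \land b) \leftrightarrow b) = True \to True = True
(b \to ((b \land b) \leftrightarrow b)) \to c = True \to I = I  [\lnot True \lor I]
a \lor b = False \lor True = True
((b \to ((b \land b) \leftrightarrow b)) \to c) \leftrightarrow (a \lor b) = I \leftrightarrow True = I
I ∉ {True}.

No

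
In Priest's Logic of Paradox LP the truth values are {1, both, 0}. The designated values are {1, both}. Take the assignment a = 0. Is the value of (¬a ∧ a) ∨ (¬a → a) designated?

¬a = ¬0 = 1
¬a ∧ a = 1 ∧ 0 = 0
¬a = ¬0 = 1
¬a → a = 1 → 0 = 0
(¬a ∧ a) ∨ (¬a → a) = 0 ∨ 0 = 0
0 ∉ {1, both}.

No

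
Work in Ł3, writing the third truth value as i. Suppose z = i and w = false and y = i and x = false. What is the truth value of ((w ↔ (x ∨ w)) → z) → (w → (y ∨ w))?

x ∨ w = false ∨ false = false
w ↔ (x ∨ w) = false ↔ false = true
(w ↔ (x ∨ w)) → z = true → i = i
y ∨ w = i ∨ false = i
w → (y ∨ w) = false → i = true
((w ↔ (x ∨ w)) → z) → (w → (y ∨ w)) = i → true = true

true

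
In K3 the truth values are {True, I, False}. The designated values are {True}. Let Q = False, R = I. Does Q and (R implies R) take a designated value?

No

R implies R = I implies I = I
Q and (R implies R) = False and I = False
False ∉ {True}.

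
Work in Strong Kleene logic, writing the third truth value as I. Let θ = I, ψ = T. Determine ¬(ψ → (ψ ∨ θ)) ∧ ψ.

F

ψ ∨ θ = T ∨ I = T
ψ → (ψ ∨ θ) = T → T = T
¬(ψ → (ψ ∨ θ)) = ¬T = F
¬(ψ → (ψ ∨ θ)) ∧ ψ = F ∧ T = F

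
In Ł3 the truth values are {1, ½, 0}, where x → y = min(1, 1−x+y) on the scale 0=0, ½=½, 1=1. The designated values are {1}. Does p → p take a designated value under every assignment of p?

Yes

Every assignment of p over {1, ½, 0} gives a value in {1}.
In particular, with p=½: p → p = 1.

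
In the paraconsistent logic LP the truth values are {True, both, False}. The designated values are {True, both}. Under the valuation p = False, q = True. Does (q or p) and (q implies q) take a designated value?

Yes

q or p = True or False = True
q implies q = True implies True = True
(q or p) and (q implies q) = True and True = True
True ∈ {True, both}.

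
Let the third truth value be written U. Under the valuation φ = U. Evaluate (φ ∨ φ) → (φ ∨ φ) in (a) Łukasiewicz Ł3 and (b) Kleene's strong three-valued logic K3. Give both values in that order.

True; U

In Łukasiewicz Ł3: φ ∨ φ = U ∨ U = U
φ ∨ φ = U ∨ U = U
(φ ∨ φ) → (φ ∨ φ) = U → U = True  [min(1, 1−½+½)]
In Kleene's strong three-valued logic K3: φ ∨ φ = U ∨ U = U
φ ∨ φ = U ∨ U = U
(φ ∨ φ) → (φ ∨ φ) = U → U = U
They differ because Łukasiewicz Ł3 and Kleene's strong three-valued logic K3 treat U differently under implication.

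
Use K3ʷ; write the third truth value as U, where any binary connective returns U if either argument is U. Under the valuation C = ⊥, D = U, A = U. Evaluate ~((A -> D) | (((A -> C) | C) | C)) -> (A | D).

A -> D = U -> U = U
A -> C = U -> ⊥ = U
(A -> C) | C = U | ⊥ = U
((A -> C) | C) | C = U | ⊥ = U
(A -> D) | (((A -> C) | C) | C) = U | U = U
~((A -> D) | (((A -> C) | C) | C)) = ~U = U
A | D = U | U = U
~((A -> D) | (((A -> C) | C) | C)) -> (A | D) = U -> U = U

U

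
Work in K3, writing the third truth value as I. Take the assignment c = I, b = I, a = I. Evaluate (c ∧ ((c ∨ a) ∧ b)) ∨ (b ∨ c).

I

c ∨ a = I ∨ I = I
(c ∨ a) ∧ b = I ∧ I = I
c ∧ ((c ∨ a) ∧ b) = I ∧ I = I
b ∨ c = I ∨ I = I
(c ∧ ((c ∨ a) ∧ b)) ∨ (b ∨ c) = I ∨ I = I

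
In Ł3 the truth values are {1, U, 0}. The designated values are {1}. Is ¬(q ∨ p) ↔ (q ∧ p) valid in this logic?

No

Countermodel: q=1, p=1 gives 0, which is not designated.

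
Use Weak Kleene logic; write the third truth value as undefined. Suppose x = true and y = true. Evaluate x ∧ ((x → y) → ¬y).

x → y = true → true = true
¬y = ¬true = false
(x → y) → ¬y = true → false = false
x ∧ ((x → y) → ¬y) = true ∧ false = false

false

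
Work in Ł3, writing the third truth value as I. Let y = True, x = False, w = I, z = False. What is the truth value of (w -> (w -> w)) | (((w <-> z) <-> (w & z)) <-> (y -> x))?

True

w -> w = I -> I = True
w -> (w -> w) = I -> True = True
w <-> z = I <-> False = I
w & z = I & False = False
(w <-> z) <-> (w & z) = I <-> False = I
y -> x = True -> False = False
((w <-> z) <-> (w & z)) <-> (y -> x) = I <-> False = I
(w -> (w -> w)) | (((w <-> z) <-> (w & z)) <-> (y -> x)) = True | I = True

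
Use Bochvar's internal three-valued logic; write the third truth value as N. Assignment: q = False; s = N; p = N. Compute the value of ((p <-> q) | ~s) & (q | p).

N

p <-> q = N <-> False = N
~s = ~N = N
(p <-> q) | ~s = N | N = N
q | p = False | N = N
((p <-> q) | ~s) & (q | p) = N & N = N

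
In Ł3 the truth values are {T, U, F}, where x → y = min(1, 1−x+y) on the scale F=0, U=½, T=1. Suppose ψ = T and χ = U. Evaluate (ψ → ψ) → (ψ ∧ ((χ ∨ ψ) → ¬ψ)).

F

ψ → ψ = T → T = T
χ ∨ ψ = U ∨ T = T
¬ψ = ¬T = F
(χ ∨ ψ) → ¬ψ = T → F = F
ψ ∧ ((χ ∨ ψ) → ¬ψ) = T ∧ F = F
(ψ → ψ) → (ψ ∧ ((χ ∨ ψ) → ¬ψ)) = T → F = F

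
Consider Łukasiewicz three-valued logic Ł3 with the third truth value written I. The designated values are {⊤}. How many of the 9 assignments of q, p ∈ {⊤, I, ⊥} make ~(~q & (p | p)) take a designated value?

Of the 9 assignments, 5 give a value in {⊤}.

5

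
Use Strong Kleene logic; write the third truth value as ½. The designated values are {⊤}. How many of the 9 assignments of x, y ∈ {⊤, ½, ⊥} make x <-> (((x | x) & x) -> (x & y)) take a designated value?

Designated under: (x=⊤, y=⊤).

1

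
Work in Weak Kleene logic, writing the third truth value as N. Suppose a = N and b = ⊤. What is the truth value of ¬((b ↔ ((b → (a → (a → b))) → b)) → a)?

N

a → b = N → ⊤ = N  [any arg is the third value ⇒ result is the third value]
a → (a → b) = N → N = N
b → (a → (a → b)) = ⊤ → N = N
(b → (a → (a → b))) → b = N → ⊤ = N
b ↔ ((b → (a → (a → b))) → b) = ⊤ ↔ N = N
(b ↔ ((b → (a → (a → b))) → b)) → a = N → N = N
¬((b ↔ ((b → (a → (a → b))) → b)) → a) = ¬N = N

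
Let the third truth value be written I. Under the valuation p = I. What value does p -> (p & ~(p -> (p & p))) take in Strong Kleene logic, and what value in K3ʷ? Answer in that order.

I; I

In Strong Kleene logic: p & p = I & I = I
p -> (p & p) = I -> I = I  [~I | I]
~(p -> (p & p)) = ~I = I
p & ~(p -> (p & p)) = I & I = I
p -> (p & ~(p -> (p & p))) = I -> I = I
In K3ʷ: p & p = I & I = I
p -> (p & p) = I -> I = I
~(p -> (p & p)) = ~I = I
p & ~(p -> (p & p)) = I & I = I
p -> (p & ~(p -> (p & p))) = I -> I = I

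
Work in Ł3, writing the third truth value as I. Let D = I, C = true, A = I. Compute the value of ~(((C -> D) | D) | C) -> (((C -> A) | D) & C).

C -> D = true -> I = I  [min(1, 1−1+½)]
(C -> D) | D = I | I = I
((C -> D) | D) | C = I | true = true
~(((C -> D) | D) | C) = ~true = false
C -> A = true -> I = I
(C -> A) | D = I | I = I
((C -> A) | D) & C = I & true = I
~(((C -> D) | D) | C) -> (((C -> A) | D) & C) = false -> I = true

true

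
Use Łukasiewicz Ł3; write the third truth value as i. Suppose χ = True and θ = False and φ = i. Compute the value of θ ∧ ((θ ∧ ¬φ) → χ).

¬φ = ¬i = i
θ ∧ ¬φ = False ∧ i = False
(θ ∧ ¬φ) → χ = False → True = True
θ ∧ ((θ ∧ ¬φ) → χ) = False ∧ True = False

False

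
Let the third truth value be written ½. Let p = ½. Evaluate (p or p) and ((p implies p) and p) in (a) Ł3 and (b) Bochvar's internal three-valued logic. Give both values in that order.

½; ½

In Ł3: p or p = ½ or ½ = ½
p implies p = ½ implies ½ = true  [min(1, 1−½+½)]
(p implies p) and p = true and ½ = ½
(p or p) and ((p implies p) and p) = ½ and ½ = ½
In Bochvar's internal three-valued logic: p or p = ½ or ½ = ½
p implies p = ½ implies ½ = ½  [any arg is the third value ⇒ result is the third value]
(p implies p) and p = ½ and ½ = ½
(p or p) and ((p implies p) and p) = ½ and ½ = ½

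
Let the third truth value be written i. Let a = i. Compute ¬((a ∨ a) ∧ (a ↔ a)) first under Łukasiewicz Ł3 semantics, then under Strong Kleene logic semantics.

i; i

In Łukasiewicz Ł3: a ∨ a = i ∨ i = i
a ↔ a = i ↔ i = true
(a ∨ a) ∧ (a ↔ a) = i ∧ true = i
¬((a ∨ a) ∧ (a ↔ a)) = ¬i = i
In Strong Kleene logic: a ∨ a = i ∨ i = i
a ↔ a = i ↔ i = i
(a ∨ a) ∧ (a ↔ a) = i ∧ i = i
¬((a ∨ a) ∧ (a ↔ a)) = ¬i = i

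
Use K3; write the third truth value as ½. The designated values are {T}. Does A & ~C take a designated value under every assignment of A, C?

No

Countermodel: A=T, C=T gives F, which is not designated.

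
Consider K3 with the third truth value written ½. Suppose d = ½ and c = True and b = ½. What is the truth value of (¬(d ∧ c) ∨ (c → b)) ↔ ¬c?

½

d ∧ c = ½ ∧ True = ½
¬(d ∧ c) = ¬½ = ½
c → b = True → ½ = ½  [¬True ∨ ½]
¬(d ∧ c) ∨ (c → b) = ½ ∨ ½ = ½
¬c = ¬True = False
(¬(d ∧ c) ∨ (c → b)) ↔ ¬c = ½ ↔ False = ½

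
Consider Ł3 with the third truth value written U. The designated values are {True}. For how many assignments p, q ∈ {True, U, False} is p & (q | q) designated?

Designated under: (p=True, q=True).

1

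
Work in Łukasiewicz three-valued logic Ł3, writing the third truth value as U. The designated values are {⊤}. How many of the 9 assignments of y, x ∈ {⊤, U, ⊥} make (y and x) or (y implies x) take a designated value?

Of the 9 assignments, 6 give a value in {⊤}.

6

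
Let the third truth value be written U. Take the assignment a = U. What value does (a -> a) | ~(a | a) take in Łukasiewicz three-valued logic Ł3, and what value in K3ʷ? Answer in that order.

In Łukasiewicz three-valued logic Ł3: a -> a = U -> U = ⊤
a | a = U | U = U
~(a | a) = ~U = U
(a -> a) | ~(a | a) = ⊤ | U = ⊤
In K3ʷ: a -> a = U -> U = U  [any arg is the third value ⇒ result is the third value]
a | a = U | U = U
~(a | a) = ~U = U
(a -> a) | ~(a | a) = U | U = U
They differ because Łukasiewicz three-valued logic Ł3 and K3ʷ treat U differently under the binary connectives.

⊤; U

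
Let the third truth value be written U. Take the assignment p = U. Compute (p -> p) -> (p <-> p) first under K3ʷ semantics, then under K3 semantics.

In K3ʷ: p -> p = U -> U = U  [any arg is the third value ⇒ result is the third value]
p <-> p = U <-> U = U
(p -> p) -> (p <-> p) = U -> U = U
In K3: p -> p = U -> U = U  [~U | U]
p <-> p = U <-> U = U
(p -> p) -> (p <-> p) = U -> U = U

U; U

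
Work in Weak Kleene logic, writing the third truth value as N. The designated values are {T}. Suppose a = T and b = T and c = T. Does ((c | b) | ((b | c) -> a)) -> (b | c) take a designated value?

Yes

c | b = T | T = T
b | c = T | T = T
(b | c) -> a = T -> T = T
(c | b) | ((b | c) -> a) = T | T = T
b | c = T | T = T
((c | b) | ((b | c) -> a)) -> (b | c) = T -> T = T
T ∈ {T}.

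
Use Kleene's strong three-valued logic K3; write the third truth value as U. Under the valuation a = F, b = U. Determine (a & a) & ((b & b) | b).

a & a = F & F = F
b & b = U & U = U
(b & b) | b = U | U = U
(a & a) & ((b & b) | b) = F & U = F

F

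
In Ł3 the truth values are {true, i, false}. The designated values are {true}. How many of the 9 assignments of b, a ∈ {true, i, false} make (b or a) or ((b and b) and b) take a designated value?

Of the 9 assignments, 5 give a value in {true}.

5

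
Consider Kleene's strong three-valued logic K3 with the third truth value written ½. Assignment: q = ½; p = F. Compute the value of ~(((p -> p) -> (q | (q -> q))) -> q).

p -> p = F -> F = T
q -> q = ½ -> ½ = ½  [~½ | ½]
q | (q -> q) = ½ | ½ = ½
(p -> p) -> (q | (q -> q)) = T -> ½ = ½
((p -> p) -> (q | (q -> q))) -> q = ½ -> ½ = ½
~(((p -> p) -> (q | (q -> q))) -> q) = ~½ = ½

½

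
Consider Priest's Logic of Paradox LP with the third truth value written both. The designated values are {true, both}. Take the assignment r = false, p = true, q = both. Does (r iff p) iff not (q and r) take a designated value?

No

r iff p = false iff true = false
q and r = both and false = false
not (q and r) = not false = true
(r iff p) iff not (q and r) = false iff true = false
false ∉ {true, both}.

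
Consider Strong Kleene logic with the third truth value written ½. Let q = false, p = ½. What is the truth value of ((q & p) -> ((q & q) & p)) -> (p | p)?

q & p = false & ½ = false
q & q = false & false = false
(q & q) & p = false & ½ = false
(q & p) -> ((q & q) & p) = false -> false = true
p | p = ½ | ½ = ½
((q & p) -> ((q & q) & p)) -> (p | p) = true -> ½ = ½

½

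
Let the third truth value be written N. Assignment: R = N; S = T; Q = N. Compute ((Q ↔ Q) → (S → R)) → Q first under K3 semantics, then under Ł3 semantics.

In K3: Q ↔ Q = N ↔ N = N
S → R = T → N = N
(Q ↔ Q) → (S → R) = N → N = N
((Q ↔ Q) → (S → R)) → Q = N → N = N
In Ł3: Q ↔ Q = N ↔ N = T
S → R = T → N = N
(Q ↔ Q) → (S → R) = T → N = N
((Q ↔ Q) → (S → R)) → Q = N → N = T
They differ because K3 and Ł3 treat N differently under implication.

N; T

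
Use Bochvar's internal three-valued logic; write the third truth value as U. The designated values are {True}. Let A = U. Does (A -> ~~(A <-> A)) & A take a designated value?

No

A <-> A = U <-> U = U
~(A <-> A) = ~U = U
~~(A <-> A) = ~U = U
A -> ~~(A <-> A) = U -> U = U
(A -> ~~(A <-> A)) & A = U & U = U
U ∉ {True}.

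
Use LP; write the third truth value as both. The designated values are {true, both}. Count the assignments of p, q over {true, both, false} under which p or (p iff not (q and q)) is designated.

8

Of the 9 assignments, 8 give a value in {true, both}.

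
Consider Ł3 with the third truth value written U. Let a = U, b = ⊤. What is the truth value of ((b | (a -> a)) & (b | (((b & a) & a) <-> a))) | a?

⊤

a -> a = U -> U = ⊤  [min(1, 1−½+½)]
b | (a -> a) = ⊤ | ⊤ = ⊤
b & a = ⊤ & U = U
(b & a) & a = U & U = U
((b & a) & a) <-> a = U <-> U = ⊤
b | (((b & a) & a) <-> a) = ⊤ | ⊤ = ⊤
(b | (a -> a)) & (b | (((b & a) & a) <-> a)) = ⊤ & ⊤ = ⊤
((b | (a -> a)) & (b | (((b & a) & a) <-> a))) | a = ⊤ | U = ⊤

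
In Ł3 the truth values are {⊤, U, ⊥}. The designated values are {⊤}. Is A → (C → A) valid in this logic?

Every assignment of A, C over {⊤, U, ⊥} gives a value in {⊤}.
In particular, with A=U, C=U: A → (C → A) = ⊤.

Yes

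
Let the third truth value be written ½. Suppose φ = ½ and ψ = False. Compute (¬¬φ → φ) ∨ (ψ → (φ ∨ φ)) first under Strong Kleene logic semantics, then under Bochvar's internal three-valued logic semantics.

In Strong Kleene logic: ¬φ = ¬½ = ½
¬¬φ = ¬½ = ½
¬¬φ → φ = ½ → ½ = ½  [¬½ ∨ ½]
φ ∨ φ = ½ ∨ ½ = ½
ψ → (φ ∨ φ) = False → ½ = True
(¬¬φ → φ) ∨ (ψ → (φ ∨ φ)) = ½ ∨ True = True
In Bochvar's internal three-valued logic: ¬φ = ¬½ = ½
¬¬φ = ¬½ = ½
¬¬φ → φ = ½ → ½ = ½  [any arg is the third value ⇒ result is the third value]
φ ∨ φ = ½ ∨ ½ = ½
ψ → (φ ∨ φ) = False → ½ = ½
(¬¬φ → φ) ∨ (ψ → (φ ∨ φ)) = ½ ∨ ½ = ½
They differ because Strong Kleene logic and Bochvar's internal three-valued logic treat ½ differently under the binary connectives.

True; ½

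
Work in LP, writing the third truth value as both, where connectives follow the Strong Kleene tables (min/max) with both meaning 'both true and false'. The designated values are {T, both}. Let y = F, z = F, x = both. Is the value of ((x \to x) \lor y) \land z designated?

x \to x = both \to both = both  [\lnot both \lor both]
(x \to x) \lor y = both \lor F = both
((x \to x) \lor y) \land z = both \land F = F
F ∉ {T, both}.

No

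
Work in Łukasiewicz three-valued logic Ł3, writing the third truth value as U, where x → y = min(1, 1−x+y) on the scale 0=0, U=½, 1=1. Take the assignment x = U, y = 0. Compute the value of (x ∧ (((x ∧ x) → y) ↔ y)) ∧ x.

x ∧ x = U ∧ U = U
(x ∧ x) → y = U → 0 = U
((x ∧ x) → y) ↔ y = U ↔ 0 = U
x ∧ (((x ∧ x) → y) ↔ y) = U ∧ U = U
(x ∧ (((x ∧ x) → y) ↔ y)) ∧ x = U ∧ U = U

U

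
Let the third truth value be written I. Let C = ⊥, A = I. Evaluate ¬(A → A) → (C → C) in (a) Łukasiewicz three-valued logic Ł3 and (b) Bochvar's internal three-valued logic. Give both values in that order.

⊤; I

In Łukasiewicz three-valued logic Ł3: A → A = I → I = ⊤
¬(A → A) = ¬⊤ = ⊥
C → C = ⊥ → ⊥ = ⊤
¬(A → A) → (C → C) = ⊥ → ⊤ = ⊤
In Bochvar's internal three-valued logic: A → A = I → I = I  [any arg is the third value ⇒ result is the third value]
¬(A → A) = ¬I = I
C → C = ⊥ → ⊥ = ⊤
¬(A → A) → (C → C) = I → ⊤ = I
They differ because Łukasiewicz three-valued logic Ł3 and Bochvar's internal three-valued logic treat I differently under the binary connectives.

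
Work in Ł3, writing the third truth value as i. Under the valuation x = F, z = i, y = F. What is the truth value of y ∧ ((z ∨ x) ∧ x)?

z ∨ x = i ∨ F = i
(z ∨ x) ∧ x = i ∧ F = F
y ∧ ((z ∨ x) ∧ x) = F ∧ F = F

F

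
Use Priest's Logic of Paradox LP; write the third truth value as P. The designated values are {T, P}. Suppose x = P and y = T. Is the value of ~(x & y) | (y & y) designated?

Yes

x & y = P & T = P
~(x & y) = ~P = P
y & y = T & T = T
~(x & y) | (y & y) = P | T = T
T ∈ {T, P}.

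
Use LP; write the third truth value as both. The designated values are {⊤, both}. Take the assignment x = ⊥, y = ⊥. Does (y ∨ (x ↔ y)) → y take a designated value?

No

x ↔ y = ⊥ ↔ ⊥ = ⊤
y ∨ (x ↔ y) = ⊥ ∨ ⊤ = ⊤
(y ∨ (x ↔ y)) → y = ⊤ → ⊥ = ⊥
⊥ ∉ {⊤, both}.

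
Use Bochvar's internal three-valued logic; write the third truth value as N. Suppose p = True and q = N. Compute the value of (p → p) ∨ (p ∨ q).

N

p → p = True → True = True
p ∨ q = True ∨ N = N
(p → p) ∨ (p ∨ q) = True ∨ N = N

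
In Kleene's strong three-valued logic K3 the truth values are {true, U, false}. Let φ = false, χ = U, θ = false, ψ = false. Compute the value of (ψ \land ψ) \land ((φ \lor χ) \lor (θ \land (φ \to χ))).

false

ψ \land ψ = false \land false = false
φ \lor χ = false \lor U = U
φ \to χ = false \to U = true
θ \land (φ \to χ) = false \land true = false
(φ \lor χ) \lor (θ \land (φ \to χ)) = U \lor false = U
(ψ \land ψ) \land ((φ \lor χ) \lor (θ \land (φ \to χ))) = false \land U = false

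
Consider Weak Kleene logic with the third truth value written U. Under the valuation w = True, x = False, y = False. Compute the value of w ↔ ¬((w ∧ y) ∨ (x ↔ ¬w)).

w ∧ y = True ∧ False = False
¬w = ¬True = False
x ↔ ¬w = False ↔ False = True
(w ∧ y) ∨ (x ↔ ¬w) = False ∨ True = True
¬((w ∧ y) ∨ (x ↔ ¬w)) = ¬True = False
w ↔ ¬((w ∧ y) ∨ (x ↔ ¬w)) = True ↔ False = False

False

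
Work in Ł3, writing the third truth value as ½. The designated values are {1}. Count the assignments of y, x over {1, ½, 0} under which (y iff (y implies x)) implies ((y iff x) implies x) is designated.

8

Of the 9 assignments, 8 give a value in {1}.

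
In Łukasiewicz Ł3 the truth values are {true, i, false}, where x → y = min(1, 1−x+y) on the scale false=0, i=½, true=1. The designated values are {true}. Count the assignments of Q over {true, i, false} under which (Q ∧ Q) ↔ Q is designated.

Q=true: true ✓
Q=i: true ✓
Q=false: true ✓

3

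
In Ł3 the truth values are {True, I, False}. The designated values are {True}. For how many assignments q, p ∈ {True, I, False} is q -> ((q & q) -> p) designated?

Of the 9 assignments, 7 give a value in {True}.

7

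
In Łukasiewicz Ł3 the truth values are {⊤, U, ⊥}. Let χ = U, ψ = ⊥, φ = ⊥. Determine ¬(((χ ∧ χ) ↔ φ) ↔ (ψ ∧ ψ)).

U

χ ∧ χ = U ∧ U = U
(χ ∧ χ) ↔ φ = U ↔ ⊥ = U
ψ ∧ ψ = ⊥ ∧ ⊥ = ⊥
((χ ∧ χ) ↔ φ) ↔ (ψ ∧ ψ) = U ↔ ⊥ = U
¬(((χ ∧ χ) ↔ φ) ↔ (ψ ∧ ψ)) = ¬U = U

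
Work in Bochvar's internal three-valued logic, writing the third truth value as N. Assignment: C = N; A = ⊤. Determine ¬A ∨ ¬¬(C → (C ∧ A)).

N

¬A = ¬⊤ = ⊥
C ∧ A = N ∧ ⊤ = N
C → (C ∧ A) = N → N = N
¬(C → (C ∧ A)) = ¬N = N
¬¬(C → (C ∧ A)) = ¬N = N
¬A ∨ ¬¬(C → (C ∧ A)) = ⊥ ∨ N = N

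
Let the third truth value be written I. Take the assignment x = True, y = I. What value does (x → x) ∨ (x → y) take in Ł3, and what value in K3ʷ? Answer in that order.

True; I

In Ł3: x → x = True → True = True
x → y = True → I = I  [min(1, 1−1+½)]
(x → x) ∨ (x → y) = True ∨ I = True
In K3ʷ: x → x = True → True = True
x → y = True → I = I
(x → x) ∨ (x → y) = True ∨ I = I
They differ because Ł3 and K3ʷ treat I differently under the binary connectives.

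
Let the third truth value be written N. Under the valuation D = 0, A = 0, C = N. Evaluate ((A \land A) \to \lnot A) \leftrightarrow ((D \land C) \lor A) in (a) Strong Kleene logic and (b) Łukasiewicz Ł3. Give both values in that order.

In Strong Kleene logic: A \land A = 0 \land 0 = 0
\lnot A = \lnot 0 = 1
(A \land A) \to \lnot A = 0 \to 1 = 1
D \land C = 0 \land N = 0
(D \land C) \lor A = 0 \lor 0 = 0
((A \land A) \to \lnot A) \leftrightarrow ((D \land C) \lor A) = 1 \leftrightarrow 0 = 0
In Łukasiewicz Ł3: A \land A = 0 \land 0 = 0
\lnot A = \lnot 0 = 1
(A \land A) \to \lnot A = 0 \to 1 = 1
D \land C = 0 \land N = 0
(D \land C) \lor A = 0 \lor 0 = 0
((A \land A) \to \lnot A) \leftrightarrow ((D \land C) \lor A) = 1 \leftrightarrow 0 = 0

0; 0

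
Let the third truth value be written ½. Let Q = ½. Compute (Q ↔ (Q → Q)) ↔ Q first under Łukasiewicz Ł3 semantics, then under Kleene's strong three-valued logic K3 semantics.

⊤; ½

In Łukasiewicz Ł3: Q → Q = ½ → ½ = ⊤
Q ↔ (Q → Q) = ½ ↔ ⊤ = ½
(Q ↔ (Q → Q)) ↔ Q = ½ ↔ ½ = ⊤
In Kleene's strong three-valued logic K3: Q → Q = ½ → ½ = ½  [¬½ ∨ ½]
Q ↔ (Q → Q) = ½ ↔ ½ = ½
(Q ↔ (Q → Q)) ↔ Q = ½ ↔ ½ = ½
They differ because Łukasiewicz Ł3 and Kleene's strong three-valued logic K3 treat ½ differently under implication.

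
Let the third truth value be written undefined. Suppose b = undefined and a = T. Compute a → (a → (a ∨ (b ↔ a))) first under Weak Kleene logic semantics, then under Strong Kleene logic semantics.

In Weak Kleene logic: b ↔ a = undefined ↔ T = undefined
a ∨ (b ↔ a) = T ∨ undefined = undefined
a → (a ∨ (b ↔ a)) = T → undefined = undefined
a → (a → (a ∨ (b ↔ a))) = T → undefined = undefined
In Strong Kleene logic: b ↔ a = undefined ↔ T = undefined
a ∨ (b ↔ a) = T ∨ undefined = T
a → (a ∨ (b ↔ a)) = T → T = T
a → (a → (a ∨ (b ↔ a))) = T → T = T
They differ because Weak Kleene logic and Strong Kleene logic treat undefined differently under the binary connectives.

undefined; T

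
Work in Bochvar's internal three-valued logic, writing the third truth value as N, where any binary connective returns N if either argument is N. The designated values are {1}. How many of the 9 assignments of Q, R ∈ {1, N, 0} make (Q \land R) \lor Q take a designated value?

2

Designated under: (Q=1, R=1); (Q=1, R=0).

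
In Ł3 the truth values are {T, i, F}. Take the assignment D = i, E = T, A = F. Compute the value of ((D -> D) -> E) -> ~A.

D -> D = i -> i = T  [min(1, 1−½+½)]
(D -> D) -> E = T -> T = T
~A = ~F = T
((D -> D) -> E) -> ~A = T -> T = T

T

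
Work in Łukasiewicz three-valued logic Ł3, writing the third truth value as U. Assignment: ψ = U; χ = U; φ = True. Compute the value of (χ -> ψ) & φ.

χ -> ψ = U -> U = True  [min(1, 1−½+½)]
(χ -> ψ) & φ = True & True = True

True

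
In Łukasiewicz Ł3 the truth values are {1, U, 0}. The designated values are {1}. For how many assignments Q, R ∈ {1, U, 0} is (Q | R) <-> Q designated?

6

Of the 9 assignments, 6 give a value in {1}.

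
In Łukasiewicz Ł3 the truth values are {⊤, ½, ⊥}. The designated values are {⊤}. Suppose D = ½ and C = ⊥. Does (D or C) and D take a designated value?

No

D or C = ½ or ⊥ = ½
(D or C) and D = ½ and ½ = ½
½ ∉ {⊤}.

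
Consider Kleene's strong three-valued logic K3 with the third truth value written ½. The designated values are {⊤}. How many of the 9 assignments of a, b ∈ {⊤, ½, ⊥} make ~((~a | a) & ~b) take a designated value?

Designated under: (a=⊤, b=⊤); (a=½, b=⊤); (a=⊥, b=⊤).

3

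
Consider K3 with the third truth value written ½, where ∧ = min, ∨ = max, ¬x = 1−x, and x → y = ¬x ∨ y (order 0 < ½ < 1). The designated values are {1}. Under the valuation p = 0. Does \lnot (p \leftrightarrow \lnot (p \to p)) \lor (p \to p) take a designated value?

p \to p = 0 \to 0 = 1
\lnot (p \to p) = \lnot 1 = 0
p \leftrightarrow \lnot (p \to p) = 0 \leftrightarrow 0 = 1
\lnot (p \leftrightarrow \lnot (p \to p)) = \lnot 1 = 0
p \to p = 0 \to 0 = 1
\lnot (p \leftrightarrow \lnot (p \to p)) \lor (p \to p) = 0 \lor 1 = 1
1 ∈ {1}.

Yes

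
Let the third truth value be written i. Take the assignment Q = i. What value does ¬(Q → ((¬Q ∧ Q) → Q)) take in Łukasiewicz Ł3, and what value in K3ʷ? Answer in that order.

In Łukasiewicz Ł3: ¬Q = ¬i = i
¬Q ∧ Q = i ∧ i = i
(¬Q ∧ Q) → Q = i → i = true  [min(1, 1−½+½)]
Q → ((¬Q ∧ Q) → Q) = i → true = true
¬(Q → ((¬Q ∧ Q) → Q)) = ¬true = false
In K3ʷ: ¬Q = ¬i = i
¬Q ∧ Q = i ∧ i = i
(¬Q ∧ Q) → Q = i → i = i
Q → ((¬Q ∧ Q) → Q) = i → i = i
¬(Q → ((¬Q ∧ Q) → Q)) = ¬i = i
They differ because Łukasiewicz Ł3 and K3ʷ treat i differently under the binary connectives.

false; i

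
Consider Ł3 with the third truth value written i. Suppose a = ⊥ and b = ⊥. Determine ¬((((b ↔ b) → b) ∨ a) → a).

b ↔ b = ⊥ ↔ ⊥ = ⊤
(b ↔ b) → b = ⊤ → ⊥ = ⊥
((b ↔ b) → b) ∨ a = ⊥ ∨ ⊥ = ⊥
(((b ↔ b) → b) ∨ a) → a = ⊥ → ⊥ = ⊤
¬((((b ↔ b) → b) ∨ a) → a) = ¬⊤ = ⊥

⊥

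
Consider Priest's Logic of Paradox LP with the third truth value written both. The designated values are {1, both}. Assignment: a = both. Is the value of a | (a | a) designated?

Yes

a | a = both | both = both
a | (a | a) = both | both = both
both ∈ {1, both}.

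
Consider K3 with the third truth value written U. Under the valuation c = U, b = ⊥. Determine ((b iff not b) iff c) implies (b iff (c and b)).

⊤

not b = not ⊥ = ⊤
b iff not b = ⊥ iff ⊤ = ⊥
(b iff not b) iff c = ⊥ iff U = U
c and b = U and ⊥ = ⊥
b iff (c and b) = ⊥ iff ⊥ = ⊤
((b iff not b) iff c) implies (b iff (c and b)) = U implies ⊤ = ⊤  [not U or ⊤]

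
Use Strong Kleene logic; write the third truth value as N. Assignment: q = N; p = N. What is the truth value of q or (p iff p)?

N

p iff p = N iff N = N
q or (p iff p) = N or N = N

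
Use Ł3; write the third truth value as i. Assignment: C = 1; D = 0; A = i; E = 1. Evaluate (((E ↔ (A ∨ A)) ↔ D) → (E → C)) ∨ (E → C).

1

A ∨ A = i ∨ i = i
E ↔ (A ∨ A) = 1 ↔ i = i  [1 − |1−½|]
(E ↔ (A ∨ A)) ↔ D = i ↔ 0 = i
E → C = 1 → 1 = 1
((E ↔ (A ∨ A)) ↔ D) → (E → C) = i → 1 = 1
E → C = 1 → 1 = 1
(((E ↔ (A ∨ A)) ↔ D) → (E → C)) ∨ (E → C) = 1 ∨ 1 = 1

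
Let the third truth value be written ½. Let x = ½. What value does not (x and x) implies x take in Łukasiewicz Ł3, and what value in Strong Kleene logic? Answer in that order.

1; ½

In Łukasiewicz Ł3: x and x = ½ and ½ = ½
not (x and x) = not ½ = ½
not (x and x) implies x = ½ implies ½ = 1  [min(1, 1−½+½)]
In Strong Kleene logic: x and x = ½ and ½ = ½
not (x and x) = not ½ = ½
not (x and x) implies x = ½ implies ½ = ½  [not ½ or ½]
They differ because Łukasiewicz Ł3 and Strong Kleene logic treat ½ differently under implication.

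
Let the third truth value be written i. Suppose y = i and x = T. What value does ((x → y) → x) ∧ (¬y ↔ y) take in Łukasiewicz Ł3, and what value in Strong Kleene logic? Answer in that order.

T; i

In Łukasiewicz Ł3: x → y = T → i = i  [min(1, 1−1+½)]
(x → y) → x = i → T = T
¬y = ¬i = i
¬y ↔ y = i ↔ i = T
((x → y) → x) ∧ (¬y ↔ y) = T ∧ T = T
In Strong Kleene logic: x → y = T → i = i  [¬T ∨ i]
(x → y) → x = i → T = T
¬y = ¬i = i
¬y ↔ y = i ↔ i = i
((x → y) → x) ∧ (¬y ↔ y) = T ∧ i = i
They differ because Łukasiewicz Ł3 and Strong Kleene logic treat i differently under implication.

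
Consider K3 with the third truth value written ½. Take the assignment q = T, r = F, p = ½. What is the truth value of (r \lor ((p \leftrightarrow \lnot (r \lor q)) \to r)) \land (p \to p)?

½

r \lor q = F \lor T = T
\lnot (r \lor q) = \lnot T = F
p \leftrightarrow \lnot (r \lor q) = ½ \leftrightarrow F = ½
(p \leftrightarrow \lnot (r \lor q)) \to r = ½ \to F = ½  [\lnot ½ \lor F]
r \lor ((p \leftrightarrow \lnot (r \lor q)) \to r) = F \lor ½ = ½
p \to p = ½ \to ½ = ½
(r \lor ((p \leftrightarrow \lnot (r \lor q)) \to r)) \land (p \to p) = ½ \land ½ = ½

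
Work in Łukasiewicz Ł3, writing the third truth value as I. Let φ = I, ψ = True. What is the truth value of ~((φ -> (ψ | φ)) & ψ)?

ψ | φ = True | I = True
φ -> (ψ | φ) = I -> True = True  [min(1, 1−½+1)]
(φ -> (ψ | φ)) & ψ = True & True = True
~((φ -> (ψ | φ)) & ψ) = ~True = False

False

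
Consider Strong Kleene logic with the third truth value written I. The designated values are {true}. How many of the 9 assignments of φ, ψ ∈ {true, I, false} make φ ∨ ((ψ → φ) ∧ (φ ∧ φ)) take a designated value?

3

Designated under: (φ=true, ψ=true); (φ=true, ψ=I); (φ=true, ψ=false).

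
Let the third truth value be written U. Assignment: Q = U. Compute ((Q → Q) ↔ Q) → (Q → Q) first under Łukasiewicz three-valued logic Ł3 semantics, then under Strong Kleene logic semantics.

In Łukasiewicz three-valued logic Ł3: Q → Q = U → U = ⊤  [min(1, 1−½+½)]
(Q → Q) ↔ Q = ⊤ ↔ U = U
Q → Q = U → U = ⊤
((Q → Q) ↔ Q) → (Q → Q) = U → ⊤ = ⊤
In Strong Kleene logic: Q → Q = U → U = U
(Q → Q) ↔ Q = U ↔ U = U
Q → Q = U → U = U
((Q → Q) ↔ Q) → (Q → Q) = U → U = U
They differ because Łukasiewicz three-valued logic Ł3 and Strong Kleene logic treat U differently under implication.

⊤; U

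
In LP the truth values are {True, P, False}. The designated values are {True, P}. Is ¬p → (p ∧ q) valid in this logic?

Countermodel: p=False, q=True gives False, which is not designated.

No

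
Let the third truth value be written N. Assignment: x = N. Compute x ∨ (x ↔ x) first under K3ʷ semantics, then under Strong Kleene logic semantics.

N; N

In K3ʷ: x ↔ x = N ↔ N = N
x ∨ (x ↔ x) = N ∨ N = N
In Strong Kleene logic: x ↔ x = N ↔ N = N
x ∨ (x ↔ x) = N ∨ N = N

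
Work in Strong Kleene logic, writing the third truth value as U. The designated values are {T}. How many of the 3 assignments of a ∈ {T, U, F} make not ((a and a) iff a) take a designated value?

a=T: F ·
a=U: U ·
a=F: F ·

0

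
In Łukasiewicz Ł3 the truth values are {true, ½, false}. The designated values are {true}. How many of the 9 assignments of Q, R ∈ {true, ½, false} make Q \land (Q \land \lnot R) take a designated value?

Designated under: (Q=true, R=false).

1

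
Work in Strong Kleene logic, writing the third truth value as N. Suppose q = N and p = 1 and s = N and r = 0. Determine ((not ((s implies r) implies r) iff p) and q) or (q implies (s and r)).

s implies r = N implies 0 = N  [not N or 0]
(s implies r) implies r = N implies 0 = N
not ((s implies r) implies r) = not N = N
not ((s implies r) implies r) iff p = N iff 1 = N
(not ((s implies r) implies r) iff p) and q = N and N = N
s and r = N and 0 = 0
q implies (s and r) = N implies 0 = N
((not ((s implies r) implies r) iff p) and q) or (q implies (s and r)) = N or N = N

N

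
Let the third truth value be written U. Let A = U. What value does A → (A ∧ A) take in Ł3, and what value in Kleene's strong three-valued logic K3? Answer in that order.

True; U

In Ł3: A ∧ A = U ∧ U = U
A → (A ∧ A) = U → U = True  [min(1, 1−½+½)]
In Kleene's strong three-valued logic K3: A ∧ A = U ∧ U = U
A → (A ∧ A) = U → U = U  [¬U ∨ U]
They differ because Ł3 and Kleene's strong three-valued logic K3 treat U differently under implication.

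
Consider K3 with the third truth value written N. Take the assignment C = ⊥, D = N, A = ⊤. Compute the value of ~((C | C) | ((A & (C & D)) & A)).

C | C = ⊥ | ⊥ = ⊥
C & D = ⊥ & N = ⊥
A & (C & D) = ⊤ & ⊥ = ⊥
(A & (C & D)) & A = ⊥ & ⊤ = ⊥
(C | C) | ((A & (C & D)) & A) = ⊥ | ⊥ = ⊥
~((C | C) | ((A & (C & D)) & A)) = ~⊥ = ⊤

⊤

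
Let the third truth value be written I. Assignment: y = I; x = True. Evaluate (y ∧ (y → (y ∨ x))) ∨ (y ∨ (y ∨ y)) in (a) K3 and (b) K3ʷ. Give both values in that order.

I; I

In K3: y ∨ x = I ∨ True = True
y → (y ∨ x) = I → True = True  [¬I ∨ True]
y ∧ (y → (y ∨ x)) = I ∧ True = I
y ∨ y = I ∨ I = I
y ∨ (y ∨ y) = I ∨ I = I
(y ∧ (y → (y ∨ x))) ∨ (y ∨ (y ∨ y)) = I ∨ I = I
In K3ʷ: y ∨ x = I ∨ True = I
y → (y ∨ x) = I → I = I  [any arg is the third value ⇒ result is the third value]
y ∧ (y → (y ∨ x)) = I ∧ I = I
y ∨ y = I ∨ I = I
y ∨ (y ∨ y) = I ∨ I = I
(y ∧ (y → (y ∨ x))) ∨ (y ∨ (y ∨ y)) = I ∨ I = I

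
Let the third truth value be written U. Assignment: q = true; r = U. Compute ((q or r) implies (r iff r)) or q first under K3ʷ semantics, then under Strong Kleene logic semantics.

U; true

In K3ʷ: q or r = true or U = U
r iff r = U iff U = U
(q or r) implies (r iff r) = U implies U = U
((q or r) implies (r iff r)) or q = U or true = U
In Strong Kleene logic: q or r = true or U = true
r iff r = U iff U = U
(q or r) implies (r iff r) = true implies U = U  [not true or U]
((q or r) implies (r iff r)) or q = U or true = true
They differ because K3ʷ and Strong Kleene logic treat U differently under the binary connectives.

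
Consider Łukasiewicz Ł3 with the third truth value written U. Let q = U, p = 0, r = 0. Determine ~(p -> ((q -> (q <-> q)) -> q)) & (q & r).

0

q <-> q = U <-> U = 1  [1 − |½−½|]
q -> (q <-> q) = U -> 1 = 1
(q -> (q <-> q)) -> q = 1 -> U = U
p -> ((q -> (q <-> q)) -> q) = 0 -> U = 1
~(p -> ((q -> (q <-> q)) -> q)) = ~1 = 0
q & r = U & 0 = 0
~(p -> ((q -> (q <-> q)) -> q)) & (q & r) = 0 & 0 = 0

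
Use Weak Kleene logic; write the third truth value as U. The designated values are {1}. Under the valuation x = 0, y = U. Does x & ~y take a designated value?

~y = ~U = U
x & ~y = 0 & U = U
U ∉ {1}.

No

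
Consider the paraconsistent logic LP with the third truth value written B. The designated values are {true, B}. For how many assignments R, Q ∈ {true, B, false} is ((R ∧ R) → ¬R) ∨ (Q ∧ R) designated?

8

Of the 9 assignments, 8 give a value in {true, B}.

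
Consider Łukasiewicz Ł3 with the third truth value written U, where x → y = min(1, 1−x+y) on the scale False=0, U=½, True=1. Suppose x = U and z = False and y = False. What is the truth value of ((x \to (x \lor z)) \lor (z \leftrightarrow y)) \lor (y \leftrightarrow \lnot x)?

True

x \lor z = U \lor False = U
x \to (x \lor z) = U \to U = True
z \leftrightarrow y = False \leftrightarrow False = True
(x \to (x \lor z)) \lor (z \leftrightarrow y) = True \lor True = True
\lnot x = \lnot U = U
y \leftrightarrow \lnot x = False \leftrightarrow U = U
((x \to (x \lor z)) \lor (z \leftrightarrow y)) \lor (y \leftrightarrow \lnot x) = True \lor U = True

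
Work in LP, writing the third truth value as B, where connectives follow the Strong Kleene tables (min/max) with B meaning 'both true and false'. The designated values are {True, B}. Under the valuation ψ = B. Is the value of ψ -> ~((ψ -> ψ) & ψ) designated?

ψ -> ψ = B -> B = B  [~B | B]
(ψ -> ψ) & ψ = B & B = B
~((ψ -> ψ) & ψ) = ~B = B
ψ -> ~((ψ -> ψ) & ψ) = B -> B = B
B ∈ {True, B}.

Yes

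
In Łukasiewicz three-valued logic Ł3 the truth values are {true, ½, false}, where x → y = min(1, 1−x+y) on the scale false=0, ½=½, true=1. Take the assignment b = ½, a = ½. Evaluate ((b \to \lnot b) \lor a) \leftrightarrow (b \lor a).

½

\lnot b = \lnot ½ = ½
b \to \lnot b = ½ \to ½ = true  [min(1, 1−½+½)]
(b \to \lnot b) \lor a = true \lor ½ = true
b \lor a = ½ \lor ½ = ½
((b \to \lnot b) \lor a) \leftrightarrow (b \lor a) = true \leftrightarrow ½ = ½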